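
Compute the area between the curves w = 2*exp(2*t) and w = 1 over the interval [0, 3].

-4 + exp(6)

On [0, 3], (2*exp(2*t)) - (1) = 2*exp(2*t) - 1 is ≥ 0 throughout, so the area is a single integral of |2*exp(2*t) - 1|.
∫[0,3] (2*exp(2*t) - 1) dt = -4 + exp(6).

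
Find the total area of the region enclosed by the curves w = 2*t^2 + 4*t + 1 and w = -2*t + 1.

9

Set the curves equal: 2*t^2 + 4*t + 1 = -2*t + 1, so 2*t^2 + 6*t = 0, which factors as 2*t*(t + 3) = 0. The curves meet at t = -3, 0.
On [-3, 0], w = -2*t + 1 is on top; that piece has area ∫[-3,0] (-(2*t^2 + 6*t)) dt = 9.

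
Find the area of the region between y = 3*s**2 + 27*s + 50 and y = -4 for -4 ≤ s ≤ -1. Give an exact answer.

The difference (3*s**2 + 27*s + 50) - (-4) = 3*s**2 + 27*s + 54 changes sign at s = -3 inside [-4, -1], so split the integral there.
∫[-4,-3] (3*s**2 + 27*s + 54) ds = -7/2; the area of that piece is 7/2.
∫[-3,-1] (3*s**2 + 27*s + 54) ds = 26.
Total area = 7/2 + 26 = 59/2.

59/2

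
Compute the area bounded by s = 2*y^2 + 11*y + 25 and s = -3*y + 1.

Both boundary curves give s as a function of y, so integrate with respect to y. Setting them equal: 2*y^2 + 14*y + 24 = 0, i.e. 2*(y + 3)*(y + 4) = 0, so they meet at y = -4, -3.
For y in [-4, -3], s = 2*y^2 + 11*y + 25 is on the left; area = ∫[-4,-3] (-(2*y^2 + 14*y + 24)) dy = 1/3.

1/3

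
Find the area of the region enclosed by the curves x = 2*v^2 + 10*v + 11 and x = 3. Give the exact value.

9

Both boundary curves give x as a function of v, so integrate with respect to v. Setting them equal: 2*v^2 + 10*v + 8 = 0, i.e. 2*(v + 1)*(v + 4) = 0, so they meet at v = -4, -1.
For v in [-4, -1], x = 2*v^2 + 10*v + 11 is on the left; area = ∫[-4,-1] (-(2*v^2 + 10*v + 8)) dv = 9.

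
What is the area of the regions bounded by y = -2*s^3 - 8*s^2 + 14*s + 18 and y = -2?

937/6

Set the curves equal: -2*s^3 - 8*s^2 + 14*s + 18 = -2, so -2*s^3 - 8*s^2 + 14*s + 20 = 0, which factors as -2*(s - 2)*(s + 1)*(s + 5) = 0. The curves meet at s = -5, -1, 2.
On [-5, -1], y = -2 is on top; that piece has area ∫[-5,-1] (-(-2*s^3 - 8*s^2 + 14*s + 20)) ds = 320/3.
On [-1, 2], y = -2*s^3 - 8*s^2 + 14*s + 18 is on top; that piece has area ∫[-1,2] (-2*s^3 - 8*s^2 + 14*s + 20) ds = 99/2.
Total enclosed area = 320/3 + 99/2 = 937/6.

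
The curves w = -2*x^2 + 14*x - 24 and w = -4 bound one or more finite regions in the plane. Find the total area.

Set the curves equal: -2*x^2 + 14*x - 24 = -4, so -2*x^2 + 14*x - 20 = 0, which factors as -2*(x - 5)*(x - 2) = 0. The curves meet at x = 2, 5.
On [2, 5], w = -2*x^2 + 14*x - 24 is on top; that piece has area ∫[2,5] (-2*x^2 + 14*x - 20) dx = 9.

9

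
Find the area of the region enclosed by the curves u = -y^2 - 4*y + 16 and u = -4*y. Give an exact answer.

Both boundary curves give u as a function of y, so integrate with respect to y. Setting them equal: -y^2 + 16 = 0, i.e. -(y - 4)*(y + 4) = 0, so they meet at y = -4, 4.
For y in [-4, 4], u = -y^2 - 4*y + 16 is on the right; area = ∫[-4,4] (-y^2 + 16) dy = 256/3.

256/3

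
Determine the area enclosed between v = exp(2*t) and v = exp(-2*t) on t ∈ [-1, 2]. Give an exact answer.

-2 + exp(-4)/2 + exp(-2)/2 + exp(2)/2 + exp(4)/2

The difference (exp(2*t)) - (exp(-2*t)) = exp(2*t) - exp(-2*t) changes sign at t = 0 inside [-1, 2], so split the integral there.
∫[-1,0] (exp(2*t) - exp(-2*t)) dt = -exp(2)/2 - exp(-2)/2 + 1; the area of that piece is -1 + exp(-2)/2 + exp(2)/2.
∫[0,2] (exp(2*t) - exp(-2*t)) dt = -1 + exp(-4)/2 + exp(4)/2.
Total area = (-1 + exp(-2)/2 + exp(2)/2) + (-1 + exp(-4)/2 + exp(4)/2) = -2 + exp(-4)/2 + exp(-2)/2 + exp(2)/2 + exp(4)/2.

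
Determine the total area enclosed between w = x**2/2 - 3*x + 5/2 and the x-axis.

The curve meets the x-axis where x**2/2 - 3*x + 5/2 = 0, i.e. (x - 5)*(x - 1)/2 = 0, at x = 1, 5.
On [1, 5] the curve lies below the axis; ∫[1,5] (x**2/2 - 3*x + 5/2) dx = -16/3, giving area 16/3.

16/3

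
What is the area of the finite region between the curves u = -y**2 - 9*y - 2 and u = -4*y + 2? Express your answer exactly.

9/2

Both boundary curves give u as a function of y, so integrate with respect to y. Setting them equal: -y**2 - 5*y - 4 = 0, i.e. -(y + 1)*(y + 4) = 0, so they meet at y = -4, -1.
For y in [-4, -1], u = -y**2 - 9*y - 2 is on the right; area = ∫[-4,-1] (-y**2 - 5*y - 4) dy = 9/2.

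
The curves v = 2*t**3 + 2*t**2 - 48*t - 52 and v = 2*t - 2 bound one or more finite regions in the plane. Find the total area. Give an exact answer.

2024/3

Set the curves equal: 2*t**3 + 2*t**2 - 48*t - 52 = 2*t - 2, so 2*t**3 + 2*t**2 - 50*t - 50 = 0, which factors as 2*(t - 5)*(t + 1)*(t + 5) = 0. The curves meet at t = -5, -1, 5.
On [-5, -1], v = 2*t**3 + 2*t**2 - 48*t - 52 is on top; that piece has area ∫[-5,-1] (2*t**3 + 2*t**2 - 50*t - 50) dt = 512/3.
On [-1, 5], v = 2*t - 2 is on top; that piece has area ∫[-1,5] (-(2*t**3 + 2*t**2 - 50*t - 50)) dt = 504.
Total enclosed area = 512/3 + 504 = 2024/3.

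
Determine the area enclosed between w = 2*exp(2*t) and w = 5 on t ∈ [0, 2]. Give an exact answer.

The difference (2*exp(2*t)) - (5) = 2*exp(2*t) - 5 changes sign at t = -log(2)/2 + log(5)/2 inside [0, 2], so split the integral there.
∫[0,-log(2)/2 + log(5)/2] (2*exp(2*t) - 5) dt = log(4*sqrt(10)/125) + 3/2; the area of that piece is -3/2 + log(25*sqrt(10)/8).
∫[-log(2)/2 + log(5)/2,2] (2*exp(2*t) - 5) dt = -25/2 - 5*log(2)/2 + 5*log(5)/2 + exp(4).
Total area = (-3/2 + log(25*sqrt(10)/8)) + (-25/2 - 5*log(2)/2 + 5*log(5)/2 + exp(4)) = -14 - 11*log(2)/2 + log(10)/2 + 9*log(5)/2 + exp(4).

-14 - 11*log(2)/2 + log(10)/2 + 9*log(5)/2 + exp(4)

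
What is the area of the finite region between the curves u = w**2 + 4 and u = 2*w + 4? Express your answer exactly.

Both boundary curves give u as a function of w, so integrate with respect to w. Setting them equal: w**2 - 2*w = 0, i.e. w*(w - 2) = 0, so they meet at w = 0, 2.
For w in [0, 2], u = w**2 + 4 is on the left; area = ∫[0,2] (-(w**2 - 2*w)) dw = 4/3.

4/3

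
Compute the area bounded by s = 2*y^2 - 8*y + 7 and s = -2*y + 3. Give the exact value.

Both boundary curves give s as a function of y, so integrate with respect to y. Setting them equal: 2*y^2 - 6*y + 4 = 0, i.e. 2*(y - 2)*(y - 1) = 0, so they meet at y = 1, 2.
For y in [1, 2], s = 2*y^2 - 8*y + 7 is on the left; area = ∫[1,2] (-(2*y^2 - 6*y + 4)) dy = 1/3.

1/3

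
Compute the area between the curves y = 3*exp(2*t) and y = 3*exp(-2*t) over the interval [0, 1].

-3 + 3*exp(-2)/2 + 3*exp(2)/2

On [0, 1], (3*exp(2*t)) - (3*exp(-2*t)) = 3*exp(2*t) - 3*exp(-2*t) is ≥ 0 throughout, so the area is a single integral of |3*exp(2*t) - 3*exp(-2*t)|.
∫[0,1] (3*exp(2*t) - 3*exp(-2*t)) dt = -3 + 3*exp(-2)/2 + 3*exp(2)/2.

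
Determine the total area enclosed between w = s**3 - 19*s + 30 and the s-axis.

The curve meets the s-axis where s**3 - 19*s + 30 = 0, i.e. (s - 3)*(s - 2)*(s + 5) = 0, at s = -5, 2, 3.
On [-5, 2] the curve lies above the axis; ∫[-5,2] (s**3 - 19*s + 30) ds = 1029/4, giving area 1029/4.
On [2, 3] the curve lies below the axis; ∫[2,3] (s**3 - 19*s + 30) ds = -5/4, giving area 5/4.
Total area = 1029/4 + 5/4 = 517/2.

517/2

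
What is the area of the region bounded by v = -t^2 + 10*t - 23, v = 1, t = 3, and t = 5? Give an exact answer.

2

The difference (-t^2 + 10*t - 23) - (1) = -t^2 + 10*t - 24 changes sign at t = 4 inside [3, 5], so split the integral there.
∫[3,4] (-t^2 + 10*t - 24) dt = -4/3; the area of that piece is 4/3.
∫[4,5] (-t^2 + 10*t - 24) dt = 2/3.
Total area = 4/3 + 2/3 = 2.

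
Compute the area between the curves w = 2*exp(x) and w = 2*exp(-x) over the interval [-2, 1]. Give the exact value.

-8 + 2*exp(-2) + 2*exp(-1) + 2*exp(1) + 2*exp(2)

The difference (2*exp(x)) - (2*exp(-x)) = 2*exp(x) - 2*exp(-x) changes sign at x = 0 inside [-2, 1], so split the integral there.
∫[-2,0] (2*exp(x) - 2*exp(-x)) dx = -2*exp(2) - 2*exp(-2) + 4; the area of that piece is -4 + 2*exp(-2) + 2*exp(2).
∫[0,1] (2*exp(x) - 2*exp(-x)) dx = -4 + 2*exp(-1) + 2*exp(1).
Total area = (-4 + 2*exp(-2) + 2*exp(2)) + (-4 + 2*exp(-1) + 2*exp(1)) = -8 + 2*exp(-2) + 2*exp(-1) + 2*exp(1) + 2*exp(2).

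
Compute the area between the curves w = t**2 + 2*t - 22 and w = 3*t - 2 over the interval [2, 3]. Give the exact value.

On [2, 3], (t**2 + 2*t - 22) - (3*t - 2) = t**2 - t - 20 is ≤ 0 throughout, so the area is a single integral of |t**2 - t - 20|.
∫[2,3] (t**2 - t - 20) dt = -97/6; the area of that piece is 97/6.

97/6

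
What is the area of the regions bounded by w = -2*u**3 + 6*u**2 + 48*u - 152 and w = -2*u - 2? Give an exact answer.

1048

Set the curves equal: -2*u**3 + 6*u**2 + 48*u - 152 = -2*u - 2, so -2*u**3 + 6*u**2 + 50*u - 150 = 0, which factors as -2*(u - 5)*(u - 3)*(u + 5) = 0. The curves meet at u = -5, 3, 5.
On [-5, 3], w = -2*u - 2 is on top; that piece has area ∫[-5,3] (-(-2*u**3 + 6*u**2 + 50*u - 150)) du = 1024.
On [3, 5], w = -2*u**3 + 6*u**2 + 48*u - 152 is on top; that piece has area ∫[3,5] (-2*u**3 + 6*u**2 + 50*u - 150) du = 24.
Total enclosed area = 1024 + 24 = 1048.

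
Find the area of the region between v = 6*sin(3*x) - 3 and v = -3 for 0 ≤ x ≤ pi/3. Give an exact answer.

On [0, pi/3], (6*sin(3*x) - 3) - (-3) = 6*sin(3*x) is ≥ 0 throughout, so the area is a single integral of |6*sin(3*x)|.
∫[0,pi/3] (6*sin(3*x)) dx = 4.

4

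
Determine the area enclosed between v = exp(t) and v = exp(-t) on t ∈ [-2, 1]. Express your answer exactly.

The difference (exp(t)) - (exp(-t)) = exp(t) - exp(-t) changes sign at t = 0 inside [-2, 1], so split the integral there.
∫[-2,0] (exp(t) - exp(-t)) dt = -exp(2) - exp(-2) + 2; the area of that piece is -2 + exp(-2) + exp(2).
∫[0,1] (exp(t) - exp(-t)) dt = -2 + exp(-1) + exp(1).
Total area = (-2 + exp(-2) + exp(2)) + (-2 + exp(-1) + exp(1)) = -4 + exp(-2) + exp(-1) + exp(1) + exp(2).

-4 + exp(-2) + exp(-1) + exp(1) + exp(2)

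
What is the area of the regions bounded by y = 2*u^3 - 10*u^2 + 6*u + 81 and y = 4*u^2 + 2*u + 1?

1741/6

Set the curves equal: 2*u^3 - 10*u^2 + 6*u + 81 = 4*u^2 + 2*u + 1, so 2*u^3 - 14*u^2 + 4*u + 80 = 0, which factors as 2*(u - 5)*(u - 4)*(u + 2) = 0. The curves meet at u = -2, 4, 5.
On [-2, 4], y = 2*u^3 - 10*u^2 + 6*u + 81 is on top; that piece has area ∫[-2,4] (2*u^3 - 14*u^2 + 4*u + 80) du = 288.
On [4, 5], y = 4*u^2 + 2*u + 1 is on top; that piece has area ∫[4,5] (-(2*u^3 - 14*u^2 + 4*u + 80)) du = 13/6.
Total enclosed area = 288 + 13/6 = 1741/6.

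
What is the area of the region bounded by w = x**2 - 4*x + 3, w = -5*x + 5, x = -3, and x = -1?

The difference (x**2 - 4*x + 3) - (-5*x + 5) = x**2 + x - 2 changes sign at x = -2 inside [-3, -1], so split the integral there.
∫[-3,-2] (x**2 + x - 2) dx = 11/6.
∫[-2,-1] (x**2 + x - 2) dx = -7/6; the area of that piece is 7/6.
Total area = 11/6 + 7/6 = 3.

3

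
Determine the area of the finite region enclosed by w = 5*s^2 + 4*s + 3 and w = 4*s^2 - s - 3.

1/6

Set the curves equal: 5*s^2 + 4*s + 3 = 4*s^2 - s - 3, so s^2 + 5*s + 6 = 0, which factors as (s + 2)*(s + 3) = 0. The curves meet at s = -3, -2.
On [-3, -2], w = 4*s^2 - s - 3 is on top; that piece has area ∫[-3,-2] (-(s^2 + 5*s + 6)) ds = 1/6.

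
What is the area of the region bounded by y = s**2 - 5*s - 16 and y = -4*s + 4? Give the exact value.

243/2

Set the curves equal: s**2 - 5*s - 16 = -4*s + 4, so s**2 - s - 20 = 0, which factors as (s - 5)*(s + 4) = 0. The curves meet at s = -4, 5.
On [-4, 5], y = -4*s + 4 is on top; that piece has area ∫[-4,5] (-(s**2 - s - 20)) ds = 243/2.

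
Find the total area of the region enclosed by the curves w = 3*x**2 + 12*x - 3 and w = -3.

Set the curves equal: 3*x**2 + 12*x - 3 = -3, so 3*x**2 + 12*x = 0, which factors as 3*x*(x + 4) = 0. The curves meet at x = -4, 0.
On [-4, 0], w = -3 is on top; that piece has area ∫[-4,0] (-(3*x**2 + 12*x)) dx = 32.

32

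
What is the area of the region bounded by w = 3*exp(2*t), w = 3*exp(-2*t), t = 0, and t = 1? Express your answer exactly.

On [0, 1], (3*exp(2*t)) - (3*exp(-2*t)) = 3*exp(2*t) - 3*exp(-2*t) is ≥ 0 throughout, so the area is a single integral of |3*exp(2*t) - 3*exp(-2*t)|.
∫[0,1] (3*exp(2*t) - 3*exp(-2*t)) dt = -3 + 3*exp(-2)/2 + 3*exp(2)/2.

-3 + 3*exp(-2)/2 + 3*exp(2)/2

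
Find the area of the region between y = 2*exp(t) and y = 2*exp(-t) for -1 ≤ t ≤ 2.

-8 + 2*exp(-2) + 2*exp(-1) + 2*exp(1) + 2*exp(2)

The difference (2*exp(t)) - (2*exp(-t)) = 2*exp(t) - 2*exp(-t) changes sign at t = 0 inside [-1, 2], so split the integral there.
∫[-1,0] (2*exp(t) - 2*exp(-t)) dt = -2*exp(1) - 2*exp(-1) + 4; the area of that piece is -4 + 2*exp(-1) + 2*exp(1).
∫[0,2] (2*exp(t) - 2*exp(-t)) dt = -4 + 2*exp(-2) + 2*exp(2).
Total area = (-4 + 2*exp(-1) + 2*exp(1)) + (-4 + 2*exp(-2) + 2*exp(2)) = -8 + 2*exp(-2) + 2*exp(-1) + 2*exp(1) + 2*exp(2).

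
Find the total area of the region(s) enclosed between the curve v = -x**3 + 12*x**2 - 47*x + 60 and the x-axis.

The curve meets the x-axis where -x**3 + 12*x**2 - 47*x + 60 = 0, i.e. -(x - 5)*(x - 4)*(x - 3) = 0, at x = 3, 4, 5.
On [3, 4] the curve lies below the axis; ∫[3,4] (-x**3 + 12*x**2 - 47*x + 60) dx = -1/4, giving area 1/4.
On [4, 5] the curve lies above the axis; ∫[4,5] (-x**3 + 12*x**2 - 47*x + 60) dx = 1/4, giving area 1/4.
Total area = 1/4 + 1/4 = 1/2.

1/2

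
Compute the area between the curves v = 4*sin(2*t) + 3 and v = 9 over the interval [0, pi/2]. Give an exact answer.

On [0, pi/2], (4*sin(2*t) + 3) - (9) = 4*sin(2*t) - 6 is ≤ 0 throughout, so the area is a single integral of |4*sin(2*t) - 6|.
∫[0,pi/2] (4*sin(2*t) - 6) dt = 4 - 3*pi; the area of that piece is -4 + 3*pi.

-4 + 3*pi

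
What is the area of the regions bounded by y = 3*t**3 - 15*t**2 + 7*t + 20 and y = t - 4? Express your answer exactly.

253/4

Set the curves equal: 3*t**3 - 15*t**2 + 7*t + 20 = t - 4, so 3*t**3 - 15*t**2 + 6*t + 24 = 0, which factors as 3*(t - 4)*(t - 2)*(t + 1) = 0. The curves meet at t = -1, 2, 4.
On [-1, 2], y = 3*t**3 - 15*t**2 + 7*t + 20 is on top; that piece has area ∫[-1,2] (3*t**3 - 15*t**2 + 6*t + 24) dt = 189/4.
On [2, 4], y = t - 4 is on top; that piece has area ∫[2,4] (-(3*t**3 - 15*t**2 + 6*t + 24)) dt = 16.
Total enclosed area = 189/4 + 16 = 253/4.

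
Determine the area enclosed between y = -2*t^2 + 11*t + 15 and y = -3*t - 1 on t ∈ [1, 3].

212/3

On [1, 3], (-2*t^2 + 11*t + 15) - (-3*t - 1) = -2*t^2 + 14*t + 16 is ≥ 0 throughout, so the area is a single integral of |-2*t^2 + 14*t + 16|.
∫[1,3] (-2*t^2 + 14*t + 16) dt = 212/3.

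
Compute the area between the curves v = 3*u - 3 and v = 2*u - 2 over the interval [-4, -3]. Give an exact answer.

9/2

On [-4, -3], (3*u - 3) - (2*u - 2) = u - 1 is ≤ 0 throughout, so the area is a single integral of |u - 1|.
∫[-4,-3] (u - 1) du = -9/2; the area of that piece is 9/2.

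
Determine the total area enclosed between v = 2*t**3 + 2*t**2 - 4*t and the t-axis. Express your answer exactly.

The curve meets the t-axis where 2*t**3 + 2*t**2 - 4*t = 0, i.e. 2*t*(t - 1)*(t + 2) = 0, at t = -2, 0, 1.
On [-2, 0] the curve lies above the axis; ∫[-2,0] (2*t**3 + 2*t**2 - 4*t) dt = 16/3, giving area 16/3.
On [0, 1] the curve lies below the axis; ∫[0,1] (2*t**3 + 2*t**2 - 4*t) dt = -5/6, giving area 5/6.
Total area = 16/3 + 5/6 = 37/6.

37/6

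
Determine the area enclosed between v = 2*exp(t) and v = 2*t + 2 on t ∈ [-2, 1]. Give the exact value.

On [-2, 1], (2*exp(t)) - (2*t + 2) = -2*t + 2*exp(t) - 2 is ≥ 0 throughout, so the area is a single integral of |-2*t + 2*exp(t) - 2|.
∫[-2,1] (-2*t + 2*exp(t) - 2) dt = -3 - 2*exp(-2) + 2*exp(1).

-3 - 2*exp(-2) + 2*exp(1)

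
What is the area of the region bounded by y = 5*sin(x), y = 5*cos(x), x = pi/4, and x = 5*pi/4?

10*sqrt(2)

On [pi/4, 5*pi/4], (5*sin(x)) - (5*cos(x)) = 5*sin(x) - 5*cos(x) is ≥ 0 throughout, so the area is a single integral of |5*sin(x) - 5*cos(x)|.
∫[pi/4,5*pi/4] (5*sin(x) - 5*cos(x)) dx = 10*sqrt(2).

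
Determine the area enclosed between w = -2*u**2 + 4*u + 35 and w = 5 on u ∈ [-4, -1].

The difference (-2*u**2 + 4*u + 35) - (5) = -2*u**2 + 4*u + 30 changes sign at u = -3 inside [-4, -1], so split the integral there.
∫[-4,-3] (-2*u**2 + 4*u + 30) du = -26/3; the area of that piece is 26/3.
∫[-3,-1] (-2*u**2 + 4*u + 30) du = 80/3.
Total area = 26/3 + 80/3 = 106/3.

106/3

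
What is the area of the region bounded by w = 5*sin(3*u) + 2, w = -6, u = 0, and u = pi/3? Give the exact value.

On [0, pi/3], (5*sin(3*u) + 2) - (-6) = 5*sin(3*u) + 8 is ≥ 0 throughout, so the area is a single integral of |5*sin(3*u) + 8|.
∫[0,pi/3] (5*sin(3*u) + 8) du = 10/3 + 8*pi/3.

10/3 + 8*pi/3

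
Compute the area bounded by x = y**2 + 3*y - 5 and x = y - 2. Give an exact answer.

Both boundary curves give x as a function of y, so integrate with respect to y. Setting them equal: y**2 + 2*y - 3 = 0, i.e. (y - 1)*(y + 3) = 0, so they meet at y = -3, 1.
For y in [-3, 1], x = y**2 + 3*y - 5 is on the left; area = ∫[-3,1] (-(y**2 + 2*y - 3)) dy = 32/3.

32/3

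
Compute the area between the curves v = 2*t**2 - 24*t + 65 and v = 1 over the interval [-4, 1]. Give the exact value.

On [-4, 1], (2*t**2 - 24*t + 65) - (1) = 2*t**2 - 24*t + 64 is ≥ 0 throughout, so the area is a single integral of |2*t**2 - 24*t + 64|.
∫[-4,1] (2*t**2 - 24*t + 64) dt = 1630/3.

1630/3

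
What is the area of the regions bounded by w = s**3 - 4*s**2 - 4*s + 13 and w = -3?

Set the curves equal: s**3 - 4*s**2 - 4*s + 13 = -3, so s**3 - 4*s**2 - 4*s + 16 = 0, which factors as (s - 4)*(s - 2)*(s + 2) = 0. The curves meet at s = -2, 2, 4.
On [-2, 2], w = s**3 - 4*s**2 - 4*s + 13 is on top; that piece has area ∫[-2,2] (s**3 - 4*s**2 - 4*s + 16) ds = 128/3.
On [2, 4], w = -3 is on top; that piece has area ∫[2,4] (-(s**3 - 4*s**2 - 4*s + 16)) ds = 20/3.
Total enclosed area = 128/3 + 20/3 = 148/3.

148/3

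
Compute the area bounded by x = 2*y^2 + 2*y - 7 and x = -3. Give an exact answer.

9

Both boundary curves give x as a function of y, so integrate with respect to y. Setting them equal: 2*y^2 + 2*y - 4 = 0, i.e. 2*(y - 1)*(y + 2) = 0, so they meet at y = -2, 1.
For y in [-2, 1], x = 2*y^2 + 2*y - 7 is on the left; area = ∫[-2,1] (-(2*y^2 + 2*y - 4)) dy = 9.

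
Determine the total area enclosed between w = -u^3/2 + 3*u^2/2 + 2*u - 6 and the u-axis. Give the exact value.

131/8

The curve meets the u-axis where -u^3/2 + 3*u^2/2 + 2*u - 6 = 0, i.e. -(u - 3)*(u - 2)*(u + 2)/2 = 0, at u = -2, 2, 3.
On [-2, 2] the curve lies below the axis; ∫[-2,2] (-u^3/2 + 3*u^2/2 + 2*u - 6) du = -16, giving area 16.
On [2, 3] the curve lies above the axis; ∫[2,3] (-u^3/2 + 3*u^2/2 + 2*u - 6) du = 3/8, giving area 3/8.
Total area = 16 + 3/8 = 131/8.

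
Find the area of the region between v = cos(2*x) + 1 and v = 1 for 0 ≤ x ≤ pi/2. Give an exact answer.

The difference (cos(2*x) + 1) - (1) = cos(2*x) changes sign at x = pi/4 inside [0, pi/2], so split the integral there.
∫[0,pi/4] (cos(2*x)) dx = 1/2.
∫[pi/4,pi/2] (cos(2*x)) dx = -1/2; the area of that piece is 1/2.
Total area = 1/2 + 1/2 = 1.

1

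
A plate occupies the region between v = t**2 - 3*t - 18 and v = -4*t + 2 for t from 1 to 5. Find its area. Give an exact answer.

109/3

The difference (t**2 - 3*t - 18) - (-4*t + 2) = t**2 + t - 20 changes sign at t = 4 inside [1, 5], so split the integral there.
∫[1,4] (t**2 + t - 20) dt = -63/2; the area of that piece is 63/2.
∫[4,5] (t**2 + t - 20) dt = 29/6.
Total area = 63/2 + 29/6 = 109/3.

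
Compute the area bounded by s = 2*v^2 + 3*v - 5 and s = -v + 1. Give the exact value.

64/3

Both boundary curves give s as a function of v, so integrate with respect to v. Setting them equal: 2*v^2 + 4*v - 6 = 0, i.e. 2*(v - 1)*(v + 3) = 0, so they meet at v = -3, 1.
For v in [-3, 1], s = 2*v^2 + 3*v - 5 is on the left; area = ∫[-3,1] (-(2*v^2 + 4*v - 6)) dv = 64/3.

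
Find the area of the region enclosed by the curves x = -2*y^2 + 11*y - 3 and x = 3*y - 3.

64/3

Both boundary curves give x as a function of y, so integrate with respect to y. Setting them equal: -2*y^2 + 8*y = 0, i.e. -2*y*(y - 4) = 0, so they meet at y = 0, 4.
For y in [0, 4], x = -2*y^2 + 11*y - 3 is on the right; area = ∫[0,4] (-2*y^2 + 8*y) dy = 64/3.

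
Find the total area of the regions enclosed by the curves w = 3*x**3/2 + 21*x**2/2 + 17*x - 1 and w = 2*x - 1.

Set the curves equal: 3*x**3/2 + 21*x**2/2 + 17*x - 1 = 2*x - 1, so 3*x**3/2 + 21*x**2/2 + 15*x = 0, which factors as 3*x*(x + 2)*(x + 5)/2 = 0. The curves meet at x = -5, -2, 0.
On [-5, -2], w = 3*x**3/2 + 21*x**2/2 + 17*x - 1 is on top; that piece has area ∫[-5,-2] (3*x**3/2 + 21*x**2/2 + 15*x) dx = 189/8.
On [-2, 0], w = 2*x - 1 is on top; that piece has area ∫[-2,0] (-(3*x**3/2 + 21*x**2/2 + 15*x)) dx = 8.
Total enclosed area = 189/8 + 8 = 253/8.

253/8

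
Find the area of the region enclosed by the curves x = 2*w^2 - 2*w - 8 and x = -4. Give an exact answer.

Both boundary curves give x as a function of w, so integrate with respect to w. Setting them equal: 2*w^2 - 2*w - 4 = 0, i.e. 2*(w - 2)*(w + 1) = 0, so they meet at w = -1, 2.
For w in [-1, 2], x = 2*w^2 - 2*w - 8 is on the left; area = ∫[-1,2] (-(2*w^2 - 2*w - 4)) dw = 9.

9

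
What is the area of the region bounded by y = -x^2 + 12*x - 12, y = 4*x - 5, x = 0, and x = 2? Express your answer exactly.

The difference (-x^2 + 12*x - 12) - (4*x - 5) = -x^2 + 8*x - 7 changes sign at x = 1 inside [0, 2], so split the integral there.
∫[0,1] (-x^2 + 8*x - 7) dx = -10/3; the area of that piece is 10/3.
∫[1,2] (-x^2 + 8*x - 7) dx = 8/3.
Total area = 10/3 + 8/3 = 6.

6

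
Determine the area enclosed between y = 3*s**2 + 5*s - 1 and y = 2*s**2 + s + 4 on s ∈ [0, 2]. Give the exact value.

6

The difference (3*s**2 + 5*s - 1) - (2*s**2 + s + 4) = s**2 + 4*s - 5 changes sign at s = 1 inside [0, 2], so split the integral there.
∫[0,1] (s**2 + 4*s - 5) ds = -8/3; the area of that piece is 8/3.
∫[1,2] (s**2 + 4*s - 5) ds = 10/3.
Total area = 8/3 + 10/3 = 6.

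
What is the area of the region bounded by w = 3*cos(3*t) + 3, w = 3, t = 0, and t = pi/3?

The difference (3*cos(3*t) + 3) - (3) = 3*cos(3*t) changes sign at t = pi/6 inside [0, pi/3], so split the integral there.
∫[0,pi/6] (3*cos(3*t)) dt = 1.
∫[pi/6,pi/3] (3*cos(3*t)) dt = -1; the area of that piece is 1.
Total area = 1 + 1 = 2.

2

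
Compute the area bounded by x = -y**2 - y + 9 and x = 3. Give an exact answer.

125/6

Both boundary curves give x as a function of y, so integrate with respect to y. Setting them equal: -y**2 - y + 6 = 0, i.e. -(y - 2)*(y + 3) = 0, so they meet at y = -3, 2.
For y in [-3, 2], x = -y**2 - y + 9 is on the right; area = ∫[-3,2] (-y**2 - y + 6) dy = 125/6.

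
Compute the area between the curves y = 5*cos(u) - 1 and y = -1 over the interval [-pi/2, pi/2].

10

On [-pi/2, pi/2], (5*cos(u) - 1) - (-1) = 5*cos(u) is ≥ 0 throughout, so the area is a single integral of |5*cos(u)|.
∫[-pi/2,pi/2] (5*cos(u)) du = 10.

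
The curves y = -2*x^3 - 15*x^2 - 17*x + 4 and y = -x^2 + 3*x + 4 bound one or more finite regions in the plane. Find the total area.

Set the curves equal: -2*x^3 - 15*x^2 - 17*x + 4 = -x^2 + 3*x + 4, so -2*x^3 - 14*x^2 - 20*x = 0, which factors as -2*x*(x + 2)*(x + 5) = 0. The curves meet at x = -5, -2, 0.
On [-5, -2], y = -x^2 + 3*x + 4 is on top; that piece has area ∫[-5,-2] (-(-2*x^3 - 14*x^2 - 20*x)) dx = 63/2.
On [-2, 0], y = -2*x^3 - 15*x^2 - 17*x + 4 is on top; that piece has area ∫[-2,0] (-2*x^3 - 14*x^2 - 20*x) dx = 32/3.
Total enclosed area = 63/2 + 32/3 = 253/6.

253/6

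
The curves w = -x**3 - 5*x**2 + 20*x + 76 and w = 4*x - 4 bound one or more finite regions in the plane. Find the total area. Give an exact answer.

Set the curves equal: -x**3 - 5*x**2 + 20*x + 76 = 4*x - 4, so -x**3 - 5*x**2 + 16*x + 80 = 0, which factors as -(x - 4)*(x + 4)*(x + 5) = 0. The curves meet at x = -5, -4, 4.
On [-5, -4], w = 4*x - 4 is on top; that piece has area ∫[-5,-4] (-(-x**3 - 5*x**2 + 16*x + 80)) dx = 17/12.
On [-4, 4], w = -x**3 - 5*x**2 + 20*x + 76 is on top; that piece has area ∫[-4,4] (-x**3 - 5*x**2 + 16*x + 80) dx = 1280/3.
Total enclosed area = 17/12 + 1280/3 = 5137/12.

5137/12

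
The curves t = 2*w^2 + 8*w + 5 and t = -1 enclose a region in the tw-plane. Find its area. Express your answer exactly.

8/3

Both boundary curves give t as a function of w, so integrate with respect to w. Setting them equal: 2*w^2 + 8*w + 6 = 0, i.e. 2*(w + 1)*(w + 3) = 0, so they meet at w = -3, -1.
For w in [-3, -1], t = 2*w^2 + 8*w + 5 is on the left; area = ∫[-3,-1] (-(2*w^2 + 8*w + 6)) dw = 8/3.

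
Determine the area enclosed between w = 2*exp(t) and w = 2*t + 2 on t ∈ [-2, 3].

-15 - 2*exp(-2) + 2*exp(3)

On [-2, 3], (2*exp(t)) - (2*t + 2) = -2*t + 2*exp(t) - 2 is ≥ 0 throughout, so the area is a single integral of |-2*t + 2*exp(t) - 2|.
∫[-2,3] (-2*t + 2*exp(t) - 2) dt = -15 - 2*exp(-2) + 2*exp(3).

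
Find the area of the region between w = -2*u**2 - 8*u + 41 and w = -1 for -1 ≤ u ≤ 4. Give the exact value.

128

The difference (-2*u**2 - 8*u + 41) - (-1) = -2*u**2 - 8*u + 42 changes sign at u = 3 inside [-1, 4], so split the integral there.
∫[-1,3] (-2*u**2 - 8*u + 42) du = 352/3.
∫[3,4] (-2*u**2 - 8*u + 42) du = -32/3; the area of that piece is 32/3.
Total area = 352/3 + 32/3 = 128.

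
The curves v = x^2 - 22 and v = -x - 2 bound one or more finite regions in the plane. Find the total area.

243/2

Set the curves equal: x^2 - 22 = -x - 2, so x^2 + x - 20 = 0, which factors as (x - 4)*(x + 5) = 0. The curves meet at x = -5, 4.
On [-5, 4], v = -x - 2 is on top; that piece has area ∫[-5,4] (-(x^2 + x - 20)) dx = 243/2.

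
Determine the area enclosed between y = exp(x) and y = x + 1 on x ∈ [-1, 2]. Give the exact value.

-9/2 - exp(-1) + exp(2)

On [-1, 2], (exp(x)) - (x + 1) = -x + exp(x) - 1 is ≥ 0 throughout, so the area is a single integral of |-x + exp(x) - 1|.
∫[-1,2] (-x + exp(x) - 1) dx = -9/2 - exp(-1) + exp(2).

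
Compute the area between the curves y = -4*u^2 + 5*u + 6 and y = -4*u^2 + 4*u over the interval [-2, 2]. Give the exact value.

24

On [-2, 2], (-4*u^2 + 5*u + 6) - (-4*u^2 + 4*u) = u + 6 is ≥ 0 throughout, so the area is a single integral of |u + 6|.
∫[-2,2] (u + 6) du = 24.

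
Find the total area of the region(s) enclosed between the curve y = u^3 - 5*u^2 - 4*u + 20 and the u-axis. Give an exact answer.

The curve meets the u-axis where u^3 - 5*u^2 - 4*u + 20 = 0, i.e. (u - 5)*(u - 2)*(u + 2) = 0, at u = -2, 2, 5.
On [-2, 2] the curve lies above the axis; ∫[-2,2] (u^3 - 5*u^2 - 4*u + 20) du = 160/3, giving area 160/3.
On [2, 5] the curve lies below the axis; ∫[2,5] (u^3 - 5*u^2 - 4*u + 20) du = -99/4, giving area 99/4.
Total area = 160/3 + 99/4 = 937/12.

937/12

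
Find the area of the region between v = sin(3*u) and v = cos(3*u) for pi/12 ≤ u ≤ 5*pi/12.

On [pi/12, 5*pi/12], (sin(3*u)) - (cos(3*u)) = sin(3*u) - cos(3*u) is ≥ 0 throughout, so the area is a single integral of |sin(3*u) - cos(3*u)|.
∫[pi/12,5*pi/12] (sin(3*u) - cos(3*u)) du = 2*sqrt(2)/3.

2*sqrt(2)/3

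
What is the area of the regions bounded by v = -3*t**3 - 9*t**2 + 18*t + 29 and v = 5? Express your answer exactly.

243/2

Set the curves equal: -3*t**3 - 9*t**2 + 18*t + 29 = 5, so -3*t**3 - 9*t**2 + 18*t + 24 = 0, which factors as -3*(t - 2)*(t + 1)*(t + 4) = 0. The curves meet at t = -4, -1, 2.
On [-4, -1], v = 5 is on top; that piece has area ∫[-4,-1] (-(-3*t**3 - 9*t**2 + 18*t + 24)) dt = 243/4.
On [-1, 2], v = -3*t**3 - 9*t**2 + 18*t + 29 is on top; that piece has area ∫[-1,2] (-3*t**3 - 9*t**2 + 18*t + 24) dt = 243/4.
Total enclosed area = 243/4 + 243/4 = 243/2.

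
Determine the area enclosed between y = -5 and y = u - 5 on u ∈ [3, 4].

7/2

On [3, 4], (-5) - (u - 5) = -u is ≤ 0 throughout, so the area is a single integral of |-u|.
∫[3,4] (-u) du = -7/2; the area of that piece is 7/2.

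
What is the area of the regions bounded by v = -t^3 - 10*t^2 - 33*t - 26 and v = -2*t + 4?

37/12

Set the curves equal: -t^3 - 10*t^2 - 33*t - 26 = -2*t + 4, so -t^3 - 10*t^2 - 31*t - 30 = 0, which factors as -(t + 2)*(t + 3)*(t + 5) = 0. The curves meet at t = -5, -3, -2.
On [-5, -3], v = -2*t + 4 is on top; that piece has area ∫[-5,-3] (-(-t^3 - 10*t^2 - 31*t - 30)) dt = 8/3.
On [-3, -2], v = -t^3 - 10*t^2 - 33*t - 26 is on top; that piece has area ∫[-3,-2] (-t^3 - 10*t^2 - 31*t - 30) dt = 5/12.
Total enclosed area = 8/3 + 5/12 = 37/12.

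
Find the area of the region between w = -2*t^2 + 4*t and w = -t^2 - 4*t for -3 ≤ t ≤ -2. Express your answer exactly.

On [-3, -2], (-2*t^2 + 4*t) - (-t^2 - 4*t) = -t^2 + 8*t is ≤ 0 throughout, so the area is a single integral of |-t^2 + 8*t|.
∫[-3,-2] (-t^2 + 8*t) dt = -79/3; the area of that piece is 79/3.

79/3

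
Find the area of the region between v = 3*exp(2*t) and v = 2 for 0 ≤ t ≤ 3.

-15/2 + 3*exp(6)/2

On [0, 3], (3*exp(2*t)) - (2) = 3*exp(2*t) - 2 is ≥ 0 throughout, so the area is a single integral of |3*exp(2*t) - 2|.
∫[0,3] (3*exp(2*t) - 2) dt = -15/2 + 3*exp(6)/2.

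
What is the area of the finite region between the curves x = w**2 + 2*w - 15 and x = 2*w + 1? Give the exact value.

Both boundary curves give x as a function of w, so integrate with respect to w. Setting them equal: w**2 - 16 = 0, i.e. (w - 4)*(w + 4) = 0, so they meet at w = -4, 4.
For w in [-4, 4], x = w**2 + 2*w - 15 is on the left; area = ∫[-4,4] (-(w**2 - 16)) dw = 256/3.

256/3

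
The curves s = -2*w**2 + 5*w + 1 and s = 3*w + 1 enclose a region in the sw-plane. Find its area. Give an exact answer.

Both boundary curves give s as a function of w, so integrate with respect to w. Setting them equal: -2*w**2 + 2*w = 0, i.e. -2*w*(w - 1) = 0, so they meet at w = 0, 1.
For w in [0, 1], s = -2*w**2 + 5*w + 1 is on the right; area = ∫[0,1] (-2*w**2 + 2*w) dw = 1/3.

1/3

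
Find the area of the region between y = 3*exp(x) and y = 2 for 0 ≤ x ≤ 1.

-5 + 3*exp(1)

On [0, 1], (3*exp(x)) - (2) = 3*exp(x) - 2 is ≥ 0 throughout, so the area is a single integral of |3*exp(x) - 2|.
∫[0,1] (3*exp(x) - 2) dx = -5 + 3*exp(1).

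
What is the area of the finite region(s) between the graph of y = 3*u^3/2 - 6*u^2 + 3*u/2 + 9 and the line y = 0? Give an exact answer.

The curve meets the u-axis where 3*u^3/2 - 6*u^2 + 3*u/2 + 9 = 0, i.e. 3*(u - 3)*(u - 2)*(u + 1)/2 = 0, at u = -1, 2, 3.
On [-1, 2] the curve lies above the axis; ∫[-1,2] (3*u^3/2 - 6*u^2 + 3*u/2 + 9) du = 135/8, giving area 135/8.
On [2, 3] the curve lies below the axis; ∫[2,3] (3*u^3/2 - 6*u^2 + 3*u/2 + 9) du = -7/8, giving area 7/8.
Total area = 135/8 + 7/8 = 71/4.

71/4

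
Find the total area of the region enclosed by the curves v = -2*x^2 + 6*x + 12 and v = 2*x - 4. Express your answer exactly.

Set the curves equal: -2*x^2 + 6*x + 12 = 2*x - 4, so -2*x^2 + 4*x + 16 = 0, which factors as -2*(x - 4)*(x + 2) = 0. The curves meet at x = -2, 4.
On [-2, 4], v = -2*x^2 + 6*x + 12 is on top; that piece has area ∫[-2,4] (-2*x^2 + 4*x + 16) dx = 72.

72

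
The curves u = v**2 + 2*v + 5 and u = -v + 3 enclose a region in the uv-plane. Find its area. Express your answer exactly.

Both boundary curves give u as a function of v, so integrate with respect to v. Setting them equal: v**2 + 3*v + 2 = 0, i.e. (v + 1)*(v + 2) = 0, so they meet at v = -2, -1.
For v in [-2, -1], u = v**2 + 2*v + 5 is on the left; area = ∫[-2,-1] (-(v**2 + 3*v + 2)) dv = 1/6.

1/6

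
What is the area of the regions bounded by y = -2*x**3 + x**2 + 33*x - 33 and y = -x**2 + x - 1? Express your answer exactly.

Set the curves equal: -2*x**3 + x**2 + 33*x - 33 = -x**2 + x - 1, so -2*x**3 + 2*x**2 + 32*x - 32 = 0, which factors as -2*(x - 4)*(x - 1)*(x + 4) = 0. The curves meet at x = -4, 1, 4.
On [-4, 1], y = -x**2 + x - 1 is on top; that piece has area ∫[-4,1] (-(-2*x**3 + 2*x**2 + 32*x - 32)) dx = 1375/6.
On [1, 4], y = -2*x**3 + x**2 + 33*x - 33 is on top; that piece has area ∫[1,4] (-2*x**3 + 2*x**2 + 32*x - 32) dx = 117/2.
Total enclosed area = 1375/6 + 117/2 = 863/3.

863/3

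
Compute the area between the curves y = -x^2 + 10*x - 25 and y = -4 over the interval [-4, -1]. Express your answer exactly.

On [-4, -1], (-x^2 + 10*x - 25) - (-4) = -x^2 + 10*x - 21 is ≤ 0 throughout, so the area is a single integral of |-x^2 + 10*x - 21|.
∫[-4,-1] (-x^2 + 10*x - 21) dx = -159; the area of that piece is 159.

159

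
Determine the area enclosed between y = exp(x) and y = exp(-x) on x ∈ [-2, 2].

-4 + 2*exp(-2) + 2*exp(2)

The difference (exp(x)) - (exp(-x)) = exp(x) - exp(-x) changes sign at x = 0 inside [-2, 2], so split the integral there.
∫[-2,0] (exp(x) - exp(-x)) dx = -exp(2) - exp(-2) + 2; the area of that piece is -2 + exp(-2) + exp(2).
∫[0,2] (exp(x) - exp(-x)) dx = -2 + exp(-2) + exp(2).
Total area = (-2 + exp(-2) + exp(2)) + (-2 + exp(-2) + exp(2)) = -4 + 2*exp(-2) + 2*exp(2).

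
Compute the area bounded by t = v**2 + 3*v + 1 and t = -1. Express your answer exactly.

1/6

Both boundary curves give t as a function of v, so integrate with respect to v. Setting them equal: v**2 + 3*v + 2 = 0, i.e. (v + 1)*(v + 2) = 0, so they meet at v = -2, -1.
For v in [-2, -1], t = v**2 + 3*v + 1 is on the left; area = ∫[-2,-1] (-(v**2 + 3*v + 2)) dv = 1/6.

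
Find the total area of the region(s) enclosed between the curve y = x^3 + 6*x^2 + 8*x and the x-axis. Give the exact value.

The curve meets the x-axis where x^3 + 6*x^2 + 8*x = 0, i.e. x*(x + 2)*(x + 4) = 0, at x = -4, -2, 0.
On [-4, -2] the curve lies above the axis; ∫[-4,-2] (x^3 + 6*x^2 + 8*x) dx = 4, giving area 4.
On [-2, 0] the curve lies below the axis; ∫[-2,0] (x^3 + 6*x^2 + 8*x) dx = -4, giving area 4.
Total area = 4 + 4 = 8.

8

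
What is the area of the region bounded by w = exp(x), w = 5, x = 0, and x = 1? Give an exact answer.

On [0, 1], (exp(x)) - (5) = exp(x) - 5 is ≤ 0 throughout, so the area is a single integral of |exp(x) - 5|.
∫[0,1] (exp(x) - 5) dx = -6 + exp(1); the area of that piece is 6 - exp(1).

6 - exp(1)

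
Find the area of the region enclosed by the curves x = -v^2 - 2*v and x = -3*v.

Both boundary curves give x as a function of v, so integrate with respect to v. Setting them equal: -v^2 + v = 0, i.e. -v*(v - 1) = 0, so they meet at v = 0, 1.
For v in [0, 1], x = -v^2 - 2*v is on the right; area = ∫[0,1] (-v^2 + v) dv = 1/6.

1/6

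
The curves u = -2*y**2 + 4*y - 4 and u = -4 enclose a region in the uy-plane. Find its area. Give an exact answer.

Both boundary curves give u as a function of y, so integrate with respect to y. Setting them equal: -2*y**2 + 4*y = 0, i.e. -2*y*(y - 2) = 0, so they meet at y = 0, 2.
For y in [0, 2], u = -2*y**2 + 4*y - 4 is on the right; area = ∫[0,2] (-2*y**2 + 4*y) dy = 8/3.

8/3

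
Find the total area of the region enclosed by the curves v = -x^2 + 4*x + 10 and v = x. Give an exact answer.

343/6

Set the curves equal: -x^2 + 4*x + 10 = x, so -x^2 + 3*x + 10 = 0, which factors as -(x - 5)*(x + 2) = 0. The curves meet at x = -2, 5.
On [-2, 5], v = -x^2 + 4*x + 10 is on top; that piece has area ∫[-2,5] (-x^2 + 3*x + 10) dx = 343/6.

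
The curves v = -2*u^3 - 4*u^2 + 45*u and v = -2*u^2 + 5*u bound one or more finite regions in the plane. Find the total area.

2521/6

Set the curves equal: -2*u^3 - 4*u^2 + 45*u = -2*u^2 + 5*u, so -2*u^3 - 2*u^2 + 40*u = 0, which factors as -2*u*(u - 4)*(u + 5) = 0. The curves meet at u = -5, 0, 4.
On [-5, 0], v = -2*u^2 + 5*u is on top; that piece has area ∫[-5,0] (-(-2*u^3 - 2*u^2 + 40*u)) du = 1625/6.
On [0, 4], v = -2*u^3 - 4*u^2 + 45*u is on top; that piece has area ∫[0,4] (-2*u^3 - 2*u^2 + 40*u) du = 448/3.
Total enclosed area = 1625/6 + 448/3 = 2521/6.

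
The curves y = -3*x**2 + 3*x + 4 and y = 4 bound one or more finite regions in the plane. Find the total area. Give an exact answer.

1/2

Set the curves equal: -3*x**2 + 3*x + 4 = 4, so -3*x**2 + 3*x = 0, which factors as -3*x*(x - 1) = 0. The curves meet at x = 0, 1.
On [0, 1], y = -3*x**2 + 3*x + 4 is on top; that piece has area ∫[0,1] (-3*x**2 + 3*x) dx = 1/2.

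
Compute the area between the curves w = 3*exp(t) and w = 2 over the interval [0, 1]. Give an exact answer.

On [0, 1], (3*exp(t)) - (2) = 3*exp(t) - 2 is ≥ 0 throughout, so the area is a single integral of |3*exp(t) - 2|.
∫[0,1] (3*exp(t) - 2) dt = -5 + 3*exp(1).

-5 + 3*exp(1)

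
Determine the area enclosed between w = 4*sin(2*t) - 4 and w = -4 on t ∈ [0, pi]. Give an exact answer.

8

The difference (4*sin(2*t) - 4) - (-4) = 4*sin(2*t) changes sign at t = pi/2 inside [0, pi], so split the integral there.
∫[0,pi/2] (4*sin(2*t)) dt = 4.
∫[pi/2,pi] (4*sin(2*t)) dt = -4; the area of that piece is 4.
Total area = 4 + 4 = 8.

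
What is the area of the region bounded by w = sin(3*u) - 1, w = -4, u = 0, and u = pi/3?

2/3 + pi

On [0, pi/3], (sin(3*u) - 1) - (-4) = sin(3*u) + 3 is ≥ 0 throughout, so the area is a single integral of |sin(3*u) + 3|.
∫[0,pi/3] (sin(3*u) + 3) du = 2/3 + pi.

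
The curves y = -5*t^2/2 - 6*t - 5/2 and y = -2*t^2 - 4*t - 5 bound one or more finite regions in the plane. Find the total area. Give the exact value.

18

Set the curves equal: -5*t^2/2 - 6*t - 5/2 = -2*t^2 - 4*t - 5, so -t^2/2 - 2*t + 5/2 = 0, which factors as -(t - 1)*(t + 5)/2 = 0. The curves meet at t = -5, 1.
On [-5, 1], y = -5*t^2/2 - 6*t - 5/2 is on top; that piece has area ∫[-5,1] (-t^2/2 - 2*t + 5/2) dt = 18.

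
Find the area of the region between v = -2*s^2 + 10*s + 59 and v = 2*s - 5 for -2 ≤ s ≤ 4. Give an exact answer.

384

On [-2, 4], (-2*s^2 + 10*s + 59) - (2*s - 5) = -2*s^2 + 8*s + 64 is ≥ 0 throughout, so the area is a single integral of |-2*s^2 + 8*s + 64|.
∫[-2,4] (-2*s^2 + 8*s + 64) ds = 384.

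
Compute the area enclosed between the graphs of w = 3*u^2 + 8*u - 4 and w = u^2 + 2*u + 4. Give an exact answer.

125/3

Set the curves equal: 3*u^2 + 8*u - 4 = u^2 + 2*u + 4, so 2*u^2 + 6*u - 8 = 0, which factors as 2*(u - 1)*(u + 4) = 0. The curves meet at u = -4, 1.
On [-4, 1], w = u^2 + 2*u + 4 is on top; that piece has area ∫[-4,1] (-(2*u^2 + 6*u - 8)) du = 125/3.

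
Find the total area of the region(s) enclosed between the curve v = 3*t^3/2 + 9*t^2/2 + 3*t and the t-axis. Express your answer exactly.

The curve meets the t-axis where 3*t^3/2 + 9*t^2/2 + 3*t = 0, i.e. 3*t*(t + 1)*(t + 2)/2 = 0, at t = -2, -1, 0.
On [-2, -1] the curve lies above the axis; ∫[-2,-1] (3*t^3/2 + 9*t^2/2 + 3*t) dt = 3/8, giving area 3/8.
On [-1, 0] the curve lies below the axis; ∫[-1,0] (3*t^3/2 + 9*t^2/2 + 3*t) dt = -3/8, giving area 3/8.
Total area = 3/8 + 3/8 = 3/4.

3/4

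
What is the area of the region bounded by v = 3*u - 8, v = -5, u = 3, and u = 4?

On [3, 4], (3*u - 8) - (-5) = 3*u - 3 is ≥ 0 throughout, so the area is a single integral of |3*u - 3|.
∫[3,4] (3*u - 3) du = 15/2.

15/2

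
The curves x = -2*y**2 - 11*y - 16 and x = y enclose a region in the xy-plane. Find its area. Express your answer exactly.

Both boundary curves give x as a function of y, so integrate with respect to y. Setting them equal: -2*y**2 - 12*y - 16 = 0, i.e. -2*(y + 2)*(y + 4) = 0, so they meet at y = -4, -2.
For y in [-4, -2], x = -2*y**2 - 11*y - 16 is on the right; area = ∫[-4,-2] (-2*y**2 - 12*y - 16) dy = 8/3.

8/3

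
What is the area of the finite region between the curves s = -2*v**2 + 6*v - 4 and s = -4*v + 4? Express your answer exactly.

Both boundary curves give s as a function of v, so integrate with respect to v. Setting them equal: -2*v**2 + 10*v - 8 = 0, i.e. -2*(v - 4)*(v - 1) = 0, so they meet at v = 1, 4.
For v in [1, 4], s = -2*v**2 + 6*v - 4 is on the right; area = ∫[1,4] (-2*v**2 + 10*v - 8) dv = 9.

9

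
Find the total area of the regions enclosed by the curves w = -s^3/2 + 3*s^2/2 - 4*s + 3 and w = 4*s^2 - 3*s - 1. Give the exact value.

Set the curves equal: -s^3/2 + 3*s^2/2 - 4*s + 3 = 4*s^2 - 3*s - 1, so -s^3/2 - 5*s^2/2 - s + 4 = 0, which factors as -(s - 1)*(s + 2)*(s + 4)/2 = 0. The curves meet at s = -4, -2, 1.
On [-4, -2], w = 4*s^2 - 3*s - 1 is on top; that piece has area ∫[-4,-2] (-(-s^3/2 - 5*s^2/2 - s + 4)) ds = 8/3.
On [-2, 1], w = -s^3/2 + 3*s^2/2 - 4*s + 3 is on top; that piece has area ∫[-2,1] (-s^3/2 - 5*s^2/2 - s + 4) ds = 63/8.
Total enclosed area = 8/3 + 63/8 = 253/24.

253/24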